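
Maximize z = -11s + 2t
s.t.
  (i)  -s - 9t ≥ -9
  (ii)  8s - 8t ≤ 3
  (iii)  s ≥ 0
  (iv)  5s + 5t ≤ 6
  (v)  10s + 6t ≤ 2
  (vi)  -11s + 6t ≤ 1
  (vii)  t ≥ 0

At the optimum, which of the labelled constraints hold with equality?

Extreme points and z = -11s + 2t:
  (0, 1/6) → z = 1/3
  (0, 0) → z = 0
  (1/21, 16/63) → z = -1/63
  (1/5, 0) → z = -11/5

The maximum is at (0, 1/6). Substituting into each constraint, equality holds for (iii) and (vi); the remaining constraints have slack.

(iii) and (vi)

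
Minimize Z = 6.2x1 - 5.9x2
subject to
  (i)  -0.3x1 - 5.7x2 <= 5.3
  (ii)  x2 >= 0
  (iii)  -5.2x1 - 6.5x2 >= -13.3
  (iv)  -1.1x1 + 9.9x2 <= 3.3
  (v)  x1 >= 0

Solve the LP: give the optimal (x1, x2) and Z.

Extreme points and Z = 6.2x1 - 5.9x2:
  (133/52, 0) → Z = 4123/260
  (0, 0) → Z = 0
  (1002/533, 289/533) → Z = 45073/5330
  (0, 1/3) → Z = -59/30

At the optimal vertex, -1.1x1 + 9.9x2 = 3.3 and x1 = 0.
Solving simultaneously gives x1 = 0, x2 = 1/3.

x1 = 0, x2 = 1/3, minimum Z = -59/30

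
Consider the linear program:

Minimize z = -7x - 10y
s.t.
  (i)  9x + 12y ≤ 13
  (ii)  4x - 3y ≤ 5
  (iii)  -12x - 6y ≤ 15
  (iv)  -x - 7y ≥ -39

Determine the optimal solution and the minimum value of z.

Extreme points and z = -7x - 10y:
  (33/25, 7/75) → z = -763/75
  (-43/15, 97/30) → z = -184/15
  (-1/4, -2) → z = 87/4

The binding constraints are 9x + 12y = 13 and -12x - 6y = 15.
Solving simultaneously gives x = -43/15, y = 97/30.

x = -43/15, y = 97/30, minimum z = -184/15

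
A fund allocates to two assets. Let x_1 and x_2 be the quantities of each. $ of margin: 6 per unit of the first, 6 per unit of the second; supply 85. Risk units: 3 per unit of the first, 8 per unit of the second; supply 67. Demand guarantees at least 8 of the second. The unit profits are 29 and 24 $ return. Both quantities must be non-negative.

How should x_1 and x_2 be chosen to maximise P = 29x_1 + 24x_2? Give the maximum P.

x_1 = 1, x_2 = 8, maximum P = 221

Feasible corners and P = 29x_1 + 24x_2:
  (0, 67/8) → P = 201
  (0, 8) → P = 192
  (1, 8) → P = 221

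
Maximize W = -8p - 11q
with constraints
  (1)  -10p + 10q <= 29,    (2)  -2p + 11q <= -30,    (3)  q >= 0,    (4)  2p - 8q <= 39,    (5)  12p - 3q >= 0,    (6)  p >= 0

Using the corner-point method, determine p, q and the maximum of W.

p = 15, q = 0, maximum W = -120

Vertices and W = -8p - 11q:
  (15, 0) → W = -120
  (63/2, 3) → W = -285
  (39/2, 0) → W = -156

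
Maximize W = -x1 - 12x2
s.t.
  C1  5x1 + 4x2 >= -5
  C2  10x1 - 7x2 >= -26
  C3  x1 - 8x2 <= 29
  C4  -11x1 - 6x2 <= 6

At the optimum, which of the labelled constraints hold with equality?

Extreme points and W = -x1 - 12x2:
  (19/11, -75/22) → W = 431/11
  (3/7, -25/14) → W = 21
  (-198/137, 226/137) → W = -2514/137
The feasible region is unbounded (it extends along (8, 1), (7, 10)), but W strictly decreases along every unbounded feasible direction, so there is no improving ray and the maximum is attained at a vertex.

The maximum is at (19/11, -75/22). Substituting into each constraint, equality holds for C1 and C3; the remaining constraints have slack.

C1 and C3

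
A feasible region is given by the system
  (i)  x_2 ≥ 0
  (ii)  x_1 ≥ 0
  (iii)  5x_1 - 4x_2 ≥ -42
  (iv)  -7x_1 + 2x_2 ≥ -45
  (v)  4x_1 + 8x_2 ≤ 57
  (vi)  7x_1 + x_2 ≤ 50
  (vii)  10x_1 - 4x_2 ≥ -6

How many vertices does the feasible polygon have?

The feasible vertices (each the meet of two boundaries and inside every other half-plane) are:
  (0, 0)
  (45/7, 0)
  (0, 3/2)
  (145/21, 5/3)
  (343/52, 199/52)
  (15/8, 99/16)

6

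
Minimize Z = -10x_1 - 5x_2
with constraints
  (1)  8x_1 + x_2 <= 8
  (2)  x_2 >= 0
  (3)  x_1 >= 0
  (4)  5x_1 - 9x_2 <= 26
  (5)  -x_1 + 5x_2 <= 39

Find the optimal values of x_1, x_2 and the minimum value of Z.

x_1 = 1/41, x_2 = 320/41, minimum Z = -1610/41

Corner points and Z = -10x_1 - 5x_2:
  (1, 0) → Z = -10
  (1/41, 320/41) → Z = -1610/41
  (0, 0) → Z = 0
  (0, 39/5) → Z = -39

At the optimal vertex, 8x_1 + x_2 = 8 and -x_1 + 5x_2 = 39.
Solving simultaneously gives x_1 = 1/41, x_2 = 320/41.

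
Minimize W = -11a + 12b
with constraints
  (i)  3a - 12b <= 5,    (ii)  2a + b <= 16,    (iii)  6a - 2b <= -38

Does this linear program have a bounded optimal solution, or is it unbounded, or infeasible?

bounded optimum

Corner points and W = -11a + 12b:
  (-233/33, -24/11) → W = 1699/33
  (-3/5, 86/5) → W = 213
The feasible region has finitely many vertices and no improving ray; the minimum is 1699/33 at (-233/33, -24/11).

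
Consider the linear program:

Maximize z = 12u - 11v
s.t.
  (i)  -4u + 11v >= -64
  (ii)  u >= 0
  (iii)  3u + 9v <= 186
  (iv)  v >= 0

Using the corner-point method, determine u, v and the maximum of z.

u = 38, v = 8, maximum z = 368

Vertices and z = 12u - 11v:
  (38, 8) → z = 368
  (16, 0) → z = 192
  (0, 62/3) → z = -682/3
  (0, 0) → z = 0

The optimum lies where -4u + 11v = -64 and 3u + 9v = 186.
Solving simultaneously gives u = 38, v = 8.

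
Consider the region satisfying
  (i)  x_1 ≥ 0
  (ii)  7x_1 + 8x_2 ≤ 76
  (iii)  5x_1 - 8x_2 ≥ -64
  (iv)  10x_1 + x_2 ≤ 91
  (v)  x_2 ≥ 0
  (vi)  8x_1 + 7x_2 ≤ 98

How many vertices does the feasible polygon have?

Pairwise boundary intersections that survive every other constraint:
  (0, 8)
  (0, 0)
  (1, 69/8)
  (652/73, 123/73)
  (91/10, 0)

5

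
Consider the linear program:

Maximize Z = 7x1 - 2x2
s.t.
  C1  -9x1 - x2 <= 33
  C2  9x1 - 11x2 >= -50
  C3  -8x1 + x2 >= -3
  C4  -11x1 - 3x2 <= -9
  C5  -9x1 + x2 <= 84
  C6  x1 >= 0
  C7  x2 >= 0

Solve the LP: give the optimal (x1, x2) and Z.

Corner points and Z = 7x1 - 2x2:
  (83/79, 427/79) → Z = -273/79
  (0, 50/11) → Z = -100/11
  (18/35, 39/35) → Z = 48/35
  (0, 3) → Z = -6

x1 = 18/35, x2 = 39/35, maximum Z = 48/35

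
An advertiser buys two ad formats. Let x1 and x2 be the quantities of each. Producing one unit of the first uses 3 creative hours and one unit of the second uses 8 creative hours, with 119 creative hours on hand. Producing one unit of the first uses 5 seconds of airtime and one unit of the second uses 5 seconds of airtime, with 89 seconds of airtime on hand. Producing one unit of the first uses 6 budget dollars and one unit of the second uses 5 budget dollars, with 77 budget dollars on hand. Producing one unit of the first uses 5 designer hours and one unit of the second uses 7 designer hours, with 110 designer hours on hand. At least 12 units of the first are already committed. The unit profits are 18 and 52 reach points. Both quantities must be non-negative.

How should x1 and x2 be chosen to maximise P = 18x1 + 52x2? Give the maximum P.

x1 = 12, x2 = 1, maximum P = 268

Corner points and P = 18x1 + 52x2:
  (77/6, 0) → P = 231
  (12, 0) → P = 216
  (12, 1) → P = 268

The optimum lies where 6x1 + 5x2 = 77 and x1 = 12.
Solving simultaneously gives x1 = 12, x2 = 1.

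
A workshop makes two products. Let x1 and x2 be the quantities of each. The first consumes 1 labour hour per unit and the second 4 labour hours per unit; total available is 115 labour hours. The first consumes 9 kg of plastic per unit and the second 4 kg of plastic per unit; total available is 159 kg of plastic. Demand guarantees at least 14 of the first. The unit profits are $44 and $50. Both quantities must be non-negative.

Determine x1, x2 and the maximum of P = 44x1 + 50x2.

Vertices and P = 44x1 + 50x2:
  (53/3, 0) → P = 2332/3
  (14, 0) → P = 616
  (14, 33/4) → P = 2057/2

x1 = 14, x2 = 33/4, maximum P = 2057/2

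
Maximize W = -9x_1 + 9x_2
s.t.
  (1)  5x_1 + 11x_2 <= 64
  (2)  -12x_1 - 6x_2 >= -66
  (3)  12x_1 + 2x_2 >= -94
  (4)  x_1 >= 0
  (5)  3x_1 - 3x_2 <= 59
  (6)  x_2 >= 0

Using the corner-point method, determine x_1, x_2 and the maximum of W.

Corner points and W = -9x_1 + 9x_2:
  (57/17, 73/17) → W = 144/17
  (0, 64/11) → W = 576/11
  (11/2, 0) → W = -99/2
  (0, 0) → W = 0

The optimum lies where 5x_1 + 11x_2 = 64 and x_1 = 0.
Solving simultaneously gives x_1 = 0, x_2 = 64/11.

x_1 = 0, x_2 = 64/11, maximum W = 576/11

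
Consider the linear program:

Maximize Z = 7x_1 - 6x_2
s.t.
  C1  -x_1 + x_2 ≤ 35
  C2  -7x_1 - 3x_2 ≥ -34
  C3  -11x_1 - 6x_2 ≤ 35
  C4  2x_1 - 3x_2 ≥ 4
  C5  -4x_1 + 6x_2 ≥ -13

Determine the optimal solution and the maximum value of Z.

Vertices and Z = 7x_1 - 6x_2:
  (38/9, 40/27) → Z = 62/3
  (9/2, 5/6) → Z = 53/2
  (-9/5, -38/15) → Z = 13/5
  (-22/15, -283/90) → Z = 43/5

At the optimal vertex, -7x_1 - 3x_2 = -34 and -4x_1 + 6x_2 = -13.
Solving simultaneously gives x_1 = 9/2, x_2 = 5/6.

x_1 = 9/2, x_2 = 5/6, maximum Z = 53/2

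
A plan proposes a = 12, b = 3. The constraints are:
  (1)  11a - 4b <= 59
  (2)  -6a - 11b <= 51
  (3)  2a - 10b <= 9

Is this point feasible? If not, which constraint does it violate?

not feasible — violates (1)

Constraint (1): 11a - 4b = 120, which is not ≤ 59. All other constraints are satisfied.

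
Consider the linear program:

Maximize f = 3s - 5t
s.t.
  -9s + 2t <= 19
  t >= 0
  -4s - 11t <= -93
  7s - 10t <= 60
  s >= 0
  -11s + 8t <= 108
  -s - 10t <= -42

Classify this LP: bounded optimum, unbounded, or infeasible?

Feasible corners and f = 3s - 5t:
  (0, 19/2) → f = -95/2
  (32/25, 763/50) → f = -3623/50
  (530/39, 137/39) → f = 905/39
  (0, 93/11) → f = -465/11
The feasible region has finitely many vertices and no improving ray; the maximum is 905/39 at (530/39, 137/39).

bounded optimum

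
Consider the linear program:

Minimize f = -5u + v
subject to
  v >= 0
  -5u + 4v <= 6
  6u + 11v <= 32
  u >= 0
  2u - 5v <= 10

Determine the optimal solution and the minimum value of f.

u = 135/26, v = 1/13, minimum f = -673/26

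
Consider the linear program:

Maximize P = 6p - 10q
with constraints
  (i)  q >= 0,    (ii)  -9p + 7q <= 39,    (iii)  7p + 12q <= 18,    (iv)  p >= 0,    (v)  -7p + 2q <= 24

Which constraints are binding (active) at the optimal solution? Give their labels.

Extreme points and P = 6p - 10q:
  (18/7, 0) → P = 108/7
  (0, 0) → P = 0
  (0, 3/2) → P = -15

The maximum is at (18/7, 0). Substituting into each constraint, equality holds for (i) and (iii); the remaining constraints have slack.

(i) and (iii)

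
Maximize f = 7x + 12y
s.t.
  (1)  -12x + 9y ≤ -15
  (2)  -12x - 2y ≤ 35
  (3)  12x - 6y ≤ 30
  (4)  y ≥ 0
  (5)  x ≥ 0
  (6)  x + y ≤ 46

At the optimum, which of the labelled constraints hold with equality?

(1) and (3)

Corner points and f = 7x + 12y:
  (5, 5) → f = 95
  (5/4, 0) → f = 35/4
  (5/2, 0) → f = 35/2

The maximum is at (5, 5). Substituting into each constraint, equality holds for (1) and (3); the remaining constraints have slack.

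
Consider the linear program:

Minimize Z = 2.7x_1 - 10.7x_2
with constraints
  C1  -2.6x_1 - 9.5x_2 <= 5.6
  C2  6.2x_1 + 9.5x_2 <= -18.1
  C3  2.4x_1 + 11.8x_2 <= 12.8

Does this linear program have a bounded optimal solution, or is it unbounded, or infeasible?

bounded optimum

Corner points and Z = 2.7x_1 - 10.7x_2:
  (-125/36, 617/1710) → Z = -452663/34200
  (-4692/197, 1168/197) → Z = -25166/197
  (-16759/2518, 3070/1259) → Z = -1109473/25180
The feasible region has finitely many vertices and no improving ray; the minimum is -25166/197 at (-4692/197, 1168/197).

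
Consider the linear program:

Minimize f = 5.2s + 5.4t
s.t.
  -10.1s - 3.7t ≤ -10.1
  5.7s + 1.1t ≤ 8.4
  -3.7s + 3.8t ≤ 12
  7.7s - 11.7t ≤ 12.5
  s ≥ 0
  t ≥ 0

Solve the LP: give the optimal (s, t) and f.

The binding constraints are -10.1s - 3.7t = -10.1 and t = 0.
Solving simultaneously gives s = 1, t = 0.

s = 1, t = 0, minimum f = 5.2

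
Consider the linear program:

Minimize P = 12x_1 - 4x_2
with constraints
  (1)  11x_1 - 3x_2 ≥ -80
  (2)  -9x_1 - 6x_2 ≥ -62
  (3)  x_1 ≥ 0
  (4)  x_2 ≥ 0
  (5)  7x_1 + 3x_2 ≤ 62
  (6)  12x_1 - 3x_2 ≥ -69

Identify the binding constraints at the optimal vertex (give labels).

Vertices and P = 12x_1 - 4x_2:
  (0, 31/3) → P = -124/3
  (62/9, 0) → P = 248/3
  (0, 0) → P = 0

The minimum is at (0, 31/3). Substituting into each constraint, equality holds for (2) and (3); the remaining constraints have slack.

(2) and (3)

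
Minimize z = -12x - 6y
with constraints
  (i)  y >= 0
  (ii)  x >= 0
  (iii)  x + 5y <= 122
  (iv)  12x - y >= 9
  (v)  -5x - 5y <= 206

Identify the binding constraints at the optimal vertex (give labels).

Feasible corners and z = -12x - 6y:
  (122, 0) → z = -1464
  (3/4, 0) → z = -9
  (167/61, 1455/61) → z = -10734/61

The minimum is at (122, 0). Substituting into each constraint, equality holds for (i) and (iii); the remaining constraints have slack.

(i) and (iii)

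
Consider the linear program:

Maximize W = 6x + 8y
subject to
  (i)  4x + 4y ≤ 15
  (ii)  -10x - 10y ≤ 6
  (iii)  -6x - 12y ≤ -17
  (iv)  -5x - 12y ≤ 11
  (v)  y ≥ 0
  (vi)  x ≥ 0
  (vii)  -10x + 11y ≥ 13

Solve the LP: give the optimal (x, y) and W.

Feasible corners and W = 6x + 8y:
  (0, 15/4) → W = 30
  (113/84, 101/42) → W = 1147/42
  (0, 17/12) → W = 34/3
  (1/6, 4/3) → W = 35/3

The binding constraints are 4x + 4y = 15 and x = 0.
Solving simultaneously gives x = 0, y = 15/4.

x = 0, y = 15/4, maximum W = 30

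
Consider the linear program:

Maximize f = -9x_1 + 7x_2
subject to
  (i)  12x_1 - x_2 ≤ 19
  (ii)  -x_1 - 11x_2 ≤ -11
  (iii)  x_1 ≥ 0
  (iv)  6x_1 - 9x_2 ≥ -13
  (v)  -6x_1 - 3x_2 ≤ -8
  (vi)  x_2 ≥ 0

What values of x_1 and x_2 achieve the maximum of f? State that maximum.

Extreme points and f = -9x_1 + 7x_2:
  (220/133, 113/133) → f = -1189/133
  (92/51, 45/17) → f = 39/17
  (55/63, 58/63) → f = -89/63
  (11/24, 7/4) → f = 65/8

At the optimal vertex, 6x_1 - 9x_2 = -13 and -6x_1 - 3x_2 = -8.
Solving simultaneously gives x_1 = 11/24, x_2 = 7/4.

x_1 = 11/24, x_2 = 7/4, maximum f = 65/8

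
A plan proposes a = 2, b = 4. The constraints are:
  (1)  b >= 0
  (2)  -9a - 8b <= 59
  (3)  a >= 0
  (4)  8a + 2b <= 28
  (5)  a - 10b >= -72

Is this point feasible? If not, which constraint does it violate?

feasible

(1): 4 ≥ 0 ✓
(2): -50 ≤ 59 ✓
(3): 2 ≥ 0 ✓
(4): 24 ≤ 28 ✓
(5): -38 ≥ -72 ✓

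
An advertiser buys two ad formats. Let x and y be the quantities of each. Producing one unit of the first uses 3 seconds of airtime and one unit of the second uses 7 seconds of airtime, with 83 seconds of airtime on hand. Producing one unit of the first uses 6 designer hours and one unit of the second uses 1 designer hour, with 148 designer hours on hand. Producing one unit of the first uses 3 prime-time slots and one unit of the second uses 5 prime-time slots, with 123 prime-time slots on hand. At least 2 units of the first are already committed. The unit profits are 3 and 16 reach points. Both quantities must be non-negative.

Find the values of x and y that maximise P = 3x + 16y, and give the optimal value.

Vertices and P = 3x + 16y:
  (74/3, 0) → P = 74
  (2, 0) → P = 6
  (953/39, 18/13) → P = 1241/13
  (2, 11) → P = 182

The optimum lies where 3x + 7y = 83 and x = 2.
Solving simultaneously gives x = 2, y = 11.

x = 2, y = 11, maximum P = 182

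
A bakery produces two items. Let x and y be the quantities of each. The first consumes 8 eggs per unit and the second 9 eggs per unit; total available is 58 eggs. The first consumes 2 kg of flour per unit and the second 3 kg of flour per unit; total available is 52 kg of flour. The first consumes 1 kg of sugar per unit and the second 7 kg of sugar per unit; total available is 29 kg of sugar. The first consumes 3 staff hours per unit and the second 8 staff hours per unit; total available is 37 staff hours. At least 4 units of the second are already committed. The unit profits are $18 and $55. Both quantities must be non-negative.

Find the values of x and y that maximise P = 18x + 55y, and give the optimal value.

x = 1, y = 4, maximum P = 238

Feasible corners and P = 18x + 55y:
  (0, 29/7) → P = 1595/7
  (0, 4) → P = 220
  (1, 4) → P = 238

At the optimal vertex, x + 7y = 29 and y = 4.
Solving simultaneously gives x = 1, y = 4.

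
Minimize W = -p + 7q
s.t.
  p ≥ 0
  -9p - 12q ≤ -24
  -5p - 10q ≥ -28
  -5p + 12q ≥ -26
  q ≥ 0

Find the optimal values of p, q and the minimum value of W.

p = 26/5, q = 0, minimum W = -26/5

Extreme points and W = -p + 7q:
  (0, 2) → W = 14
  (0, 14/5) → W = 98/5
  (8/3, 0) → W = -8/3
  (298/55, 1/11) → W = -263/55
  (26/5, 0) → W = -26/5

At the optimal vertex, -5p + 12q = -26 and q = 0.
Solving simultaneously gives p = 26/5, q = 0.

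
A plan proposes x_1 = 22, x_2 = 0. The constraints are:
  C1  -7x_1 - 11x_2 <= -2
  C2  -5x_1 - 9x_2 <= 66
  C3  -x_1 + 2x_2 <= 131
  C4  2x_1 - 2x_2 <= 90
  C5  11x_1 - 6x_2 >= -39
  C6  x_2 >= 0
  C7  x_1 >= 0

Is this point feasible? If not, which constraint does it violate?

C1: -154 ≤ -2 ✓
C2: -110 ≤ 66 ✓
C3: -22 ≤ 131 ✓
C4: 44 ≤ 90 ✓
C5: 242 ≥ -39 ✓
C6: 0 ≥ 0 ✓
C7: 22 ≥ 0 ✓

feasible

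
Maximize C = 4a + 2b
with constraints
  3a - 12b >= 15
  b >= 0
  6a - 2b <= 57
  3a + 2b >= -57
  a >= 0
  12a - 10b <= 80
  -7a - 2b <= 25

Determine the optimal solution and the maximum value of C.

a = 135/19, b = 10/19, maximum C = 560/19

Feasible corners and C = 4a + 2b:
  (5, 0) → C = 20
  (135/19, 10/19) → C = 560/19
  (20/3, 0) → C = 80/3

At the optimal vertex, 3a - 12b = 15 and 12a - 10b = 80.
Solving simultaneously gives a = 135/19, b = 10/19.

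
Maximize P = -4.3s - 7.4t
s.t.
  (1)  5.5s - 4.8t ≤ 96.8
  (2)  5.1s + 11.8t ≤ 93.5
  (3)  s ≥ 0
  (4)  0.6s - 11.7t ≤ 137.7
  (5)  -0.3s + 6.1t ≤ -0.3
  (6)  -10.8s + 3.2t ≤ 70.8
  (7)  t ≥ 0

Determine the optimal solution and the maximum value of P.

s = 1, t = 0, maximum P = -4.3

Vertices and P = -4.3s - 7.4t:
  (79552/4469, 2057/8938) → P = -699369/8938
  (88/5, 0) → P = -1892/25
  (57389/3465, 884/1155) → P = -106559/1386
  (1, 0) → P = -43/10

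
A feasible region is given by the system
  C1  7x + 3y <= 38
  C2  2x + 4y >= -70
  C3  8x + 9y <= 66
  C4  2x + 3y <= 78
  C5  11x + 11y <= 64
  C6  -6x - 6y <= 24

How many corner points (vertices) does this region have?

Pairwise boundary intersections that survive every other constraint:
  (113/22, 15/22)
  (25/2, -33/2)
  (-84, 82)
  (-150/11, 214/11)
  (-90, 86)

5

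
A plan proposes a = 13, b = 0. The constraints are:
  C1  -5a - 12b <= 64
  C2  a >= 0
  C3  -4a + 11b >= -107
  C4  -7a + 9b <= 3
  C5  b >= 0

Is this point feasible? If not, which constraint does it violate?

feasible

C1: -65 ≤ 64 ✓
C2: 13 ≥ 0 ✓
C3: -52 ≥ -107 ✓
C4: -91 ≤ 3 ✓
C5: 0 ≥ 0 ✓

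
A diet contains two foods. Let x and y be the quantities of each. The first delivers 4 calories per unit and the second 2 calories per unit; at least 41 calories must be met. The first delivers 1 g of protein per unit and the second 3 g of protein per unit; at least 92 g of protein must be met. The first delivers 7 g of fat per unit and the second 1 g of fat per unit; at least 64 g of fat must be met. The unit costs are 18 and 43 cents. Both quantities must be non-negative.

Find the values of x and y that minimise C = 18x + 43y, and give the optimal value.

x = 5, y = 29, minimum C = 1337

Vertices and C = 18x + 43y:
  (0, 64) → C = 2752
  (92, 0) → C = 1656
  (5, 29) → C = 1337
The feasible region is unbounded (it extends along (0, 1), (1, 0)), but C strictly increases along every unbounded feasible direction, so there is no improving ray and the minimum is attained at a vertex.

The optimum lies where x + 3y = 92 and 7x + y = 64.
Solving simultaneously gives x = 5, y = 29.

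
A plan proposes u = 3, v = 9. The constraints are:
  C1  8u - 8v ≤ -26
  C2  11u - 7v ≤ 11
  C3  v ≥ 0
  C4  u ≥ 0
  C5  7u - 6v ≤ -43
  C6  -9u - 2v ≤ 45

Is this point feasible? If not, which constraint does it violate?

not feasible — violates C5

Constraint C5: 7u - 6v = -33, which is not ≤ -43. All other constraints are satisfied.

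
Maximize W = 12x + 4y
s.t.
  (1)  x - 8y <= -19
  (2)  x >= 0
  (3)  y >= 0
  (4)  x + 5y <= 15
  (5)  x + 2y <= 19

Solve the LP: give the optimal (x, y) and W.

Extreme points and W = 12x + 4y:
  (0, 19/8) → W = 19/2
  (25/13, 34/13) → W = 436/13
  (0, 3) → W = 12

At the optimal vertex, x - 8y = -19 and x + 5y = 15.
Solving simultaneously gives x = 25/13, y = 34/13.

x = 25/13, y = 34/13, maximum W = 436/13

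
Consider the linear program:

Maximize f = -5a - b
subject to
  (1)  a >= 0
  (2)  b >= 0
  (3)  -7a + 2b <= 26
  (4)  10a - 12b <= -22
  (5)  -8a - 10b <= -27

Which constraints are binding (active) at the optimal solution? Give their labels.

(1) and (5)

Feasible corners and f = -5a - b:
  (0, 13) → f = -13
  (0, 27/10) → f = -27/10
  (26/49, 223/98) → f = -69/14
The feasible region is unbounded (it extends along (2, 7), (6, 5)), but f strictly decreases along every unbounded feasible direction, so there is no improving ray and the maximum is attained at a vertex.

The maximum is at (0, 27/10). Substituting into each constraint, equality holds for (1) and (5); the remaining constraints have slack.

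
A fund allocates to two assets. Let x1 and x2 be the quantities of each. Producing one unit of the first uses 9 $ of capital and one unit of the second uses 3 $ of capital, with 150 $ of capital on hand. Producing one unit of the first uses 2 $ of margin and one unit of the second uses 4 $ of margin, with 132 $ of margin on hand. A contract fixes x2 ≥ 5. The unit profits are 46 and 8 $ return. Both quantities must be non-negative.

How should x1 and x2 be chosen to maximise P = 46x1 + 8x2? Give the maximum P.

Corner points and P = 46x1 + 8x2:
  (0, 33) → P = 264
  (0, 5) → P = 40
  (34/5, 148/5) → P = 2748/5
  (15, 5) → P = 730

The binding constraints are 9x1 + 3x2 = 150 and x2 = 5.
Solving simultaneously gives x1 = 15, x2 = 5.

x1 = 15, x2 = 5, maximum P = 730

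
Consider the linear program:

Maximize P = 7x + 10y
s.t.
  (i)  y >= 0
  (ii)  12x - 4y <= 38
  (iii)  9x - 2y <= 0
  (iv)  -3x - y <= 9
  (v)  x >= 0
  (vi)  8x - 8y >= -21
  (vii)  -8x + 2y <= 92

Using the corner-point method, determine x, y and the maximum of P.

x = 3/4, y = 27/8, maximum P = 39

Corner points and P = 7x + 10y:
  (0, 0) → P = 0
  (3/4, 27/8) → P = 39
  (0, 21/8) → P = 105/4

At the optimal vertex, 9x - 2y = 0 and 8x - 8y = -21.
Solving simultaneously gives x = 3/4, y = 27/8.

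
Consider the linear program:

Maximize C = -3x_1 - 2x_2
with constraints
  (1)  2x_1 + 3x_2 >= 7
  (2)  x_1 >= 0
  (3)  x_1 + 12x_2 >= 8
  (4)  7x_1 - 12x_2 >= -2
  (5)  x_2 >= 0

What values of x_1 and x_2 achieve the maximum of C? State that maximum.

Vertices and C = -3x_1 - 2x_2:
  (20/7, 3/7) → C = -66/7
  (26/15, 53/45) → C = -68/9
  (8, 0) → C = -24
The feasible region is unbounded (it extends along (12, 7), (1, 0)), but C strictly decreases along every unbounded feasible direction, so there is no improving ray and the maximum is attained at a vertex.

x_1 = 26/15, x_2 = 53/45, maximum C = -68/9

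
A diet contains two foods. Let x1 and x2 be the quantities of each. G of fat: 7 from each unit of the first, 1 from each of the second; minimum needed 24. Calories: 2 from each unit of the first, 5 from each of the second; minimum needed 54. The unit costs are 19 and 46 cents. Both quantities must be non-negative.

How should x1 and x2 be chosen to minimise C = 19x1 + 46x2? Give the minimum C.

x1 = 2, x2 = 10, minimum C = 498

Feasible corners and C = 19x1 + 46x2:
  (0, 24) → C = 1104
  (27, 0) → C = 513
  (2, 10) → C = 498
The feasible region is unbounded (it extends along (0, 1), (1, 0)), but C strictly increases along every unbounded feasible direction, so there is no improving ray and the minimum is attained at a vertex.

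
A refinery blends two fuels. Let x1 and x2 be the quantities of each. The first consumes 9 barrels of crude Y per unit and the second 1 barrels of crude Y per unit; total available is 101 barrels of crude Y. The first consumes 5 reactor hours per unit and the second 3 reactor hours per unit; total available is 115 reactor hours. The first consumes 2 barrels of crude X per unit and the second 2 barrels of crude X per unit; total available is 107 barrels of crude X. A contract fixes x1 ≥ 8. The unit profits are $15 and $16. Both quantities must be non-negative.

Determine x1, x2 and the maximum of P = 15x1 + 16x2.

Corner points and P = 15x1 + 16x2:
  (101/9, 0) → P = 505/3
  (8, 0) → P = 120
  (94/11, 265/11) → P = 5650/11
  (8, 25) → P = 520

x1 = 8, x2 = 25, maximum P = 520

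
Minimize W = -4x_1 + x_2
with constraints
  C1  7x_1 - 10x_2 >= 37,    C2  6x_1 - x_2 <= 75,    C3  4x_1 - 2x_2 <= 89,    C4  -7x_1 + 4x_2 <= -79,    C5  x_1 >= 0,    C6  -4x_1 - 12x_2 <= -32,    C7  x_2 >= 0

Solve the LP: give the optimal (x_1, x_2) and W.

Feasible corners and W = -4x_1 + x_2:
  (13, 3) → W = -49
  (25/2, 0) → W = -50
  (79/7, 0) → W = -316/7

The optimum lies where 6x_1 - x_2 = 75 and x_2 = 0.
Solving simultaneously gives x_1 = 25/2, x_2 = 0.

x_1 = 25/2, x_2 = 0, minimum W = -50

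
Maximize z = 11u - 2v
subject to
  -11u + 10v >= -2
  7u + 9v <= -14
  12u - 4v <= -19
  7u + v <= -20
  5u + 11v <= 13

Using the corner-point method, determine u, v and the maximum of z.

u = -99/40, v = -107/40, maximum z = -175/8

Feasible corners and z = 11u - 2v:
  (-99/38, -233/76) → z = -428/19
  (-83/28, 3/4) → z = -955/28
  (-271/32, 161/32) → z = -3303/32
  (-99/40, -107/40) → z = -175/8
The feasible region is unbounded (it extends along (-11, 5), (-10, -11)), but z strictly decreases along every unbounded feasible direction, so there is no improving ray and the maximum is attained at a vertex.

The binding constraints are 12u - 4v = -19 and 7u + v = -20.
Solving simultaneously gives u = -99/40, v = -107/40.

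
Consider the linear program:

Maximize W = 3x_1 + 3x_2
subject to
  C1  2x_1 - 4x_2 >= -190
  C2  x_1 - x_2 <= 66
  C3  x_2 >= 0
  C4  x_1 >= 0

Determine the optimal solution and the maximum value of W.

The optimum lies where 2x_1 - 4x_2 = -190 and x_1 - x_2 = 66.
Solving simultaneously gives x_1 = 227, x_2 = 161.

x_1 = 227, x_2 = 161, maximum W = 1164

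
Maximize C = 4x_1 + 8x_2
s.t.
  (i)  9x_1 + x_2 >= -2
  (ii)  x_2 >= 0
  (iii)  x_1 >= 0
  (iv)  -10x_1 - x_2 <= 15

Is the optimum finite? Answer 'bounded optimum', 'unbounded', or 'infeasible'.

unbounded

From the feasible point (0, 0), moving in the direction (0, 1) keeps every constraint satisfied while C increases without bound.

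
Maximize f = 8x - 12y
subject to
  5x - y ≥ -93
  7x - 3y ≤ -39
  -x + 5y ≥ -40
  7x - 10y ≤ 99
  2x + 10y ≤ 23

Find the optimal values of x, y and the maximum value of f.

x = -315/32, y = -319/32, maximum f = 327/8

The optimum lies where 7x - 3y = -39 and -x + 5y = -40.
Solving simultaneously gives x = -315/32, y = -319/32.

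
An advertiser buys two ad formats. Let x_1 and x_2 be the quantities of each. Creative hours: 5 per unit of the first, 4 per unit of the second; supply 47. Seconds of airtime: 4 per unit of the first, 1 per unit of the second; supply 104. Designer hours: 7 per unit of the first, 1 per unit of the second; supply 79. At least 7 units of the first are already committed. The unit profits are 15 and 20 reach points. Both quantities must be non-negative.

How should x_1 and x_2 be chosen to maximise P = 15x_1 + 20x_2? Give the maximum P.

x_1 = 7, x_2 = 3, maximum P = 165

Corner points and P = 15x_1 + 20x_2:
  (47/5, 0) → P = 141
  (7, 0) → P = 105
  (7, 3) → P = 165

At the optimal vertex, 5x_1 + 4x_2 = 47 and x_1 = 7.
Solving simultaneously gives x_1 = 7, x_2 = 3.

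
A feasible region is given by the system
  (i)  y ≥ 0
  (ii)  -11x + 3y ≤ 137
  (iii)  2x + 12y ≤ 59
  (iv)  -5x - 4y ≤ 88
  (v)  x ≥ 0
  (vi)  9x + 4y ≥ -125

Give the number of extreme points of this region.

3

The feasible vertices (each the meet of two boundaries and inside every other half-plane) are:
  (59/2, 0)
  (0, 0)
  (0, 59/12)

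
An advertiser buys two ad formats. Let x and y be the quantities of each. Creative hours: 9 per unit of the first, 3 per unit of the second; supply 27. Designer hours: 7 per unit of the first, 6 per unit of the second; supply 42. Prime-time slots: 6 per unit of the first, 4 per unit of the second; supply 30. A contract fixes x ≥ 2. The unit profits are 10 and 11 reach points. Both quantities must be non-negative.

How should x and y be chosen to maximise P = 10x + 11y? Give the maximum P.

The binding constraints are 9x + 3y = 27 and x = 2.
Solving simultaneously gives x = 2, y = 3.

x = 2, y = 3, maximum P = 53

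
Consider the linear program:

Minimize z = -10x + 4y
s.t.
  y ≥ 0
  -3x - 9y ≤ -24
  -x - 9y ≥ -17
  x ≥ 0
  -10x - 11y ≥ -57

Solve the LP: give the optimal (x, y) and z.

x = 83/19, y = 23/19, minimum z = -738/19

Extreme points and z = -10x + 4y:
  (7/2, 3/2) → z = -29
  (83/19, 23/19) → z = -738/19
  (326/79, 113/79) → z = -2808/79

The binding constraints are -3x - 9y = -24 and -10x - 11y = -57.
Solving simultaneously gives x = 83/19, y = 23/19.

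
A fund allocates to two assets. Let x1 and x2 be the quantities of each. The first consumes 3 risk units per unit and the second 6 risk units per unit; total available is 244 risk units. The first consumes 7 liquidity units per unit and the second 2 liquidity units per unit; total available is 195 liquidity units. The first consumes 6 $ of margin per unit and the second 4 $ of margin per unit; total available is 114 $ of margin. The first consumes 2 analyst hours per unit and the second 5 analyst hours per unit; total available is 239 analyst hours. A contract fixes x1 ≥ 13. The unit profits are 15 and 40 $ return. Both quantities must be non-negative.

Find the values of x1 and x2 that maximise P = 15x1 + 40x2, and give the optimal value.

Feasible corners and P = 15x1 + 40x2:
  (19, 0) → P = 285
  (13, 0) → P = 195
  (13, 9) → P = 555

x1 = 13, x2 = 9, maximum P = 555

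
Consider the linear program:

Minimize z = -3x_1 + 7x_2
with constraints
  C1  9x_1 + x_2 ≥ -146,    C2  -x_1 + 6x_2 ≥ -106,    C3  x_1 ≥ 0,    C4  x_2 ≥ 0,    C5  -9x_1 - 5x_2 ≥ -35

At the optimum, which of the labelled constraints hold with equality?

C4 and C5

Vertices and z = -3x_1 + 7x_2:
  (0, 0) → z = 0
  (0, 7) → z = 49
  (35/9, 0) → z = -35/3

The minimum is at (35/9, 0). Substituting into each constraint, equality holds for C4 and C5; the remaining constraints have slack.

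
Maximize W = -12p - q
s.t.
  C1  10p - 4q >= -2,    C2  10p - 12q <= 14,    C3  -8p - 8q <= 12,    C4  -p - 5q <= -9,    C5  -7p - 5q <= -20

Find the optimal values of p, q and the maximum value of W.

Feasible corners and W = -12p - q:
  (35/39, 107/39) → W = -527/39
  (89/31, 38/31) → W = -1106/31
  (11/6, 43/30) → W = -703/30
The feasible region is unbounded (it extends along (2, 5), (6, 5)), but W strictly decreases along every unbounded feasible direction, so there is no improving ray and the maximum is attained at a vertex.

At the optimal vertex, 10p - 4q = -2 and -7p - 5q = -20.
Solving simultaneously gives p = 35/39, q = 107/39.

p = 35/39, q = 107/39, maximum W = -527/39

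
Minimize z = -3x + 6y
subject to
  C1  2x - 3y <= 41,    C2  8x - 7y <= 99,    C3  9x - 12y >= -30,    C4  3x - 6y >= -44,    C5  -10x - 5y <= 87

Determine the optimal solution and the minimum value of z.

x = -7/5, y = -73/5, minimum z = -417/5

Feasible corners and z = -3x + 6y:
  (1, -13) → z = -81
  (-7/5, -73/5) → z = -417/5
  (902/27, 649/27) → z = 44
  (58/3, 17) → z = 44
  (-398/55, -161/55) → z = 228/55

The optimum lies where 2x - 3y = 41 and -10x - 5y = 87.
Solving simultaneously gives x = -7/5, y = -73/5.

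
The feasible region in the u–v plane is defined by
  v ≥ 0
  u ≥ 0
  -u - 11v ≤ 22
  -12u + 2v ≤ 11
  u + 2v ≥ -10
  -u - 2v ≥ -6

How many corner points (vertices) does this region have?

Pairwise boundary intersections that survive every other constraint:
  (0, 0)
  (6, 0)
  (0, 3)

3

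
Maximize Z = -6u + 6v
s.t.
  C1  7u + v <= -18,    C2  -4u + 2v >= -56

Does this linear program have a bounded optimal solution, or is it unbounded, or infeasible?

unbounded

From the feasible point (10/9, -232/9), moving in the direction (-1, 7) keeps every constraint satisfied while Z increases without bound.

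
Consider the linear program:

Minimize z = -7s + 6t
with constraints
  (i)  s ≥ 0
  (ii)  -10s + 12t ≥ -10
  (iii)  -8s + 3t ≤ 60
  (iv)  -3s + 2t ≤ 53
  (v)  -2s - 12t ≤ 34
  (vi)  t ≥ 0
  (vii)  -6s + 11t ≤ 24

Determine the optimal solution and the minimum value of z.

Corner points and z = -7s + 6t:
  (0, 0) → z = 0
  (0, 24/11) → z = 144/11
  (1, 0) → z = -7
  (199/19, 150/19) → z = -493/19

s = 199/19, t = 150/19, minimum z = -493/19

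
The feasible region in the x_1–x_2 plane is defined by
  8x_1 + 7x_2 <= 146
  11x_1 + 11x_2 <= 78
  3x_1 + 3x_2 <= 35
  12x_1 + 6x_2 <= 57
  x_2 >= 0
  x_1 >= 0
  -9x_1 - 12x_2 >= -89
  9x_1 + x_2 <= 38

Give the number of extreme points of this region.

5

Of the 27 pairwise boundary intersections, those satisfying every inequality are:
  (53/22, 103/22)
  (0, 78/11)
  (57/14, 19/14)
  (0, 0)
  (38/9, 0)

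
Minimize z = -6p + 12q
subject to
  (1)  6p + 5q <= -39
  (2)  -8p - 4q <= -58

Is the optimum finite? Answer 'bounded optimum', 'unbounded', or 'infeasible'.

From the feasible point (223/8, -165/4), moving in the direction (5, -6) keeps every constraint satisfied while z decreases without bound.

unbounded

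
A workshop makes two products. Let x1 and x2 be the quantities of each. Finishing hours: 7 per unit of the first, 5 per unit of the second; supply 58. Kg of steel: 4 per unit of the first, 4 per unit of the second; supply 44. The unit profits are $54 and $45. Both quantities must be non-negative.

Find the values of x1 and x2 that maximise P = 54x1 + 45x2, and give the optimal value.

x1 = 3/2, x2 = 19/2, maximum P = 1017/2

Extreme points and P = 54x1 + 45x2:
  (0, 0) → P = 0
  (0, 11) → P = 495
  (58/7, 0) → P = 3132/7
  (3/2, 19/2) → P = 1017/2

The binding constraints are 7x1 + 5x2 = 58 and 4x1 + 4x2 = 44.
Solving simultaneously gives x1 = 3/2, x2 = 19/2.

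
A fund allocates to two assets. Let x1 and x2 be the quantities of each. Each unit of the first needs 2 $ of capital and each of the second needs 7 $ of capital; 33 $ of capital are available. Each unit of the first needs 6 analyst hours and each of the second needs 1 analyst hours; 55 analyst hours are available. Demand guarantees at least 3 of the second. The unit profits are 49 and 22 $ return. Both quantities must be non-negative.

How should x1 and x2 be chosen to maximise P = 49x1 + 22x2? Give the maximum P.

x1 = 6, x2 = 3, maximum P = 360

Vertices and P = 49x1 + 22x2:
  (0, 33/7) → P = 726/7
  (0, 3) → P = 66
  (6, 3) → P = 360

At the optimal vertex, 2x1 + 7x2 = 33 and x2 = 3.
Solving simultaneously gives x1 = 6, x2 = 3.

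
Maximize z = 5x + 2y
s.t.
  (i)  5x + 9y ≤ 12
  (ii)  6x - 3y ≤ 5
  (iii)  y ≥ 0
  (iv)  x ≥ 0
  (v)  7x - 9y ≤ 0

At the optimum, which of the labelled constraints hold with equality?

Vertices and z = 5x + 2y:
  (0, 4/3) → z = 8/3
  (1, 7/9) → z = 59/9
  (0, 0) → z = 0

The maximum is at (1, 7/9). Substituting into each constraint, equality holds for (i) and (v); the remaining constraints have slack.

(i) and (v)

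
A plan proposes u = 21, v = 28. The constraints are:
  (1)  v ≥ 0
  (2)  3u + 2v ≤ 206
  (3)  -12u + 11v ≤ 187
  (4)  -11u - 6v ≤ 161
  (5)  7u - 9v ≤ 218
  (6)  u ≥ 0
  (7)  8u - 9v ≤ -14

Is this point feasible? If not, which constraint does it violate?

feasible

(1): 28 ≥ 0 ✓
(2): 119 ≤ 206 ✓
(3): 56 ≤ 187 ✓
(4): -399 ≤ 161 ✓
(5): -105 ≤ 218 ✓
(6): 21 ≥ 0 ✓
(7): -84 ≤ -14 ✓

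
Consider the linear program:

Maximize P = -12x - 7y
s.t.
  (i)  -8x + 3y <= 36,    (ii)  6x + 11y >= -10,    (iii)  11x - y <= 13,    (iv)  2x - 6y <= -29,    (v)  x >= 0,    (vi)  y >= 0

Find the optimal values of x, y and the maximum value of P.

x = 0, y = 29/6, maximum P = -203/6

Vertices and P = -12x - 7y:
  (3, 20) → P = -176
  (0, 12) → P = -84
  (107/64, 345/64) → P = -3699/64
  (0, 29/6) → P = -203/6

The optimum lies where 2x - 6y = -29 and x = 0.
Solving simultaneously gives x = 0, y = 29/6.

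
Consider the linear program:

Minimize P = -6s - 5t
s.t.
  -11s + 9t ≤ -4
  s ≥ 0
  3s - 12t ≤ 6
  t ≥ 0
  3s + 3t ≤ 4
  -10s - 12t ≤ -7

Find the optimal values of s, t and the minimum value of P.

s = 4/3, t = 0, minimum P = -8

Vertices and P = -6s - 5t:
  (4/5, 8/15) → P = -112/15
  (1/2, 1/6) → P = -23/6
  (4/3, 0) → P = -8
  (7/10, 0) → P = -21/5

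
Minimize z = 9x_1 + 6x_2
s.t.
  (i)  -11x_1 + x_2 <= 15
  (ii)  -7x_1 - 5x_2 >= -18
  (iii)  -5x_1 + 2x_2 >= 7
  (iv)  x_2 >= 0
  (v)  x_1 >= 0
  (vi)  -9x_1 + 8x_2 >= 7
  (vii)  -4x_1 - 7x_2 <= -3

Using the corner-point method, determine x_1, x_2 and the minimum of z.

Feasible corners and z = 9x_1 + 6x_2:
  (1/39, 139/39) → z = 281/13
  (0, 18/5) → z = 108/5
  (0, 7/2) → z = 21

At the optimal vertex, -5x_1 + 2x_2 = 7 and x_1 = 0.
Solving simultaneously gives x_1 = 0, x_2 = 7/2.

x_1 = 0, x_2 = 7/2, minimum z = 21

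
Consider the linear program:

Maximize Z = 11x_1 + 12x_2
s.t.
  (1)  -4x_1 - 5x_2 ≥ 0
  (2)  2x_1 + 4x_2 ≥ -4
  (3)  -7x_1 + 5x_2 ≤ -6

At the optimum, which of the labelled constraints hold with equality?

Extreme points and Z = 11x_1 + 12x_2:
  (10/3, -8/3) → Z = 14/3
  (6/11, -24/55) → Z = 42/55
  (2/19, -20/19) → Z = -218/19

The maximum is at (10/3, -8/3). Substituting into each constraint, equality holds for (1) and (2); the remaining constraints have slack.

(1) and (2)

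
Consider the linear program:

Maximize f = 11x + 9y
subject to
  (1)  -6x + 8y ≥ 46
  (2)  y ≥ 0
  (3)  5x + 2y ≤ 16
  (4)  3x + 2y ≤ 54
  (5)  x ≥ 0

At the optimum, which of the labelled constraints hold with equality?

(3) and (5)

Vertices and f = 11x + 9y:
  (9/13, 163/26) → f = 1665/26
  (0, 23/4) → f = 207/4
  (0, 8) → f = 72

The maximum is at (0, 8). Substituting into each constraint, equality holds for (3) and (5); the remaining constraints have slack.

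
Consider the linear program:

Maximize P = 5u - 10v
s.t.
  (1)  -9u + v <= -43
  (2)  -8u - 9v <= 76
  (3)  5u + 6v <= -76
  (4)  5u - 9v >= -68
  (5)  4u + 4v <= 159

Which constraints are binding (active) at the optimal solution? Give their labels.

(2) and (5)

Vertices and P = 5u - 10v:
  (76, -76) → P = 1140
  (1735/4, -394) → P = 24435/4
  (629/2, -1099/4) → P = 4320

The maximum is at (1735/4, -394). Substituting into each constraint, equality holds for (2) and (5); the remaining constraints have slack.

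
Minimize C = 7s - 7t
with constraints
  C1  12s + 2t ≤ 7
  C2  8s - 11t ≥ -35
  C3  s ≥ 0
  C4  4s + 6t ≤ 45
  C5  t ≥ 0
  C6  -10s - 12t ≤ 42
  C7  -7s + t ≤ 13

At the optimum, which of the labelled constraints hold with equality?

C2 and C3

Vertices and C = 7s - 7t:
  (7/148, 119/37) → C = -3283/148
  (7/12, 0) → C = 49/12
  (0, 35/11) → C = -245/11
  (0, 0) → C = 0

The minimum is at (0, 35/11). Substituting into each constraint, equality holds for C2 and C3; the remaining constraints have slack.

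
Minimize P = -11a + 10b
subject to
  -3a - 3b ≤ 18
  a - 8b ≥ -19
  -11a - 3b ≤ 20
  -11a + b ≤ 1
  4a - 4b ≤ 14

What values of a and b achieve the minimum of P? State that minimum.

a = 47/7, b = 45/14, minimum P = -292/7

Feasible corners and P = -11a + 10b:
  (11/87, 208/87) → P = 653/29
  (47/7, 45/14) → P = -292/7
  (-9/20, -79/20) → P = -691/20

The binding constraints are a - 8b = -19 and 4a - 4b = 14.
Solving simultaneously gives a = 47/7, b = 45/14.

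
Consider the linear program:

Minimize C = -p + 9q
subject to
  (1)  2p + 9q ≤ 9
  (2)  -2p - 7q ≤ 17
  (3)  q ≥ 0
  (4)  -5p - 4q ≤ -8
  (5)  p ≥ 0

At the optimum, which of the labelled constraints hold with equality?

Extreme points and C = -p + 9q:
  (9/2, 0) → C = -9/2
  (36/37, 29/37) → C = 225/37
  (8/5, 0) → C = -8/5

The minimum is at (9/2, 0). Substituting into each constraint, equality holds for (1) and (3); the remaining constraints have slack.

(1) and (3)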